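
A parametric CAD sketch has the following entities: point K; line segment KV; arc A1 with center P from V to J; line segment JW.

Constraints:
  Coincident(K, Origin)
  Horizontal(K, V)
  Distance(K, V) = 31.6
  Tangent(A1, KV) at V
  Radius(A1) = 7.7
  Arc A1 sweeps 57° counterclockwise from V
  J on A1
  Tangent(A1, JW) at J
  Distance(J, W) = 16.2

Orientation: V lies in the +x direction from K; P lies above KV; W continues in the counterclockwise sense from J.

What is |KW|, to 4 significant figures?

49.90

On A1, V sits at bearing -90° from P; a 57° counterclockwise sweep puts J at bearing -33°, so J = P + 7.7·(cos -33°, sin -33°) = (38.06, 3.506). A1 meets JW tangentially, so PJ is at right angles to JW, so JW runs along (−sin -33°, cos -33°); with |JW| = 16.2, W = (46.88, 17.09). Then |KW| = |W − K| = 49.90.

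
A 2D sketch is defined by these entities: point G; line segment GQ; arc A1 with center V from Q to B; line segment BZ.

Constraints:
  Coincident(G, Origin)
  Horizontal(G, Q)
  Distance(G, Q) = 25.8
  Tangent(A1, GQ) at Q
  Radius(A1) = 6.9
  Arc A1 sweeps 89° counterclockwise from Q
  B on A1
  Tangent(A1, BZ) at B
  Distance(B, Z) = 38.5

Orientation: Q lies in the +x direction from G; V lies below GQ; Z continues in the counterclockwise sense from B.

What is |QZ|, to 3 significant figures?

45.9

G is at the origin; GQ is horizontal with |GQ| = 25.8 and Q on the +x side, so Q = (25.8, 0.00). A1 meets GQ tangentially, so VQ is at right angles to GQ, so V = Q + (0, -6.9) = (25.8, -6.90). On A1, Q sits at bearing 90° from V; an 89° counterclockwise sweep puts B at bearing 179°, so B = V + 6.9·(cos 179°, sin 179°) = (18.9, -6.78). Tangency of A1 to BZ means the radius VB is perpendicular to BZ, so BZ runs along (−sin 179°, cos 179°); with |BZ| = 38.5, Z = (18.2, -45.3). Then |QZ| = |Z − Q| = 45.9.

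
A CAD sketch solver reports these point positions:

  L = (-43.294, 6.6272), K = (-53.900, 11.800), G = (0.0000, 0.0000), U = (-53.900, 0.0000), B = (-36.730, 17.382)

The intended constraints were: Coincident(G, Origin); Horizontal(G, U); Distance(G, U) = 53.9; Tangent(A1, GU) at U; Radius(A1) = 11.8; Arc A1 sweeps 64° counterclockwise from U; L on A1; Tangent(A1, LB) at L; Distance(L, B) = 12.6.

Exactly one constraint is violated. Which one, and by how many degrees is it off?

Tangent(A1, LB) at L — off by 5.40°.

G = (0.00, 0.00) ✓; G.y = 0.00, U.y = 0.00 ✓; |GU| = 53.90 ✓; ∠(KU, UG) = 90.00° ✓; |KU| = 11.80 ✓; bearing(K→L) − bearing(K→U) = 64.00° ✓; |KL| = 11.80 ✓; ∠(KL, LB) = 95.40° ✗; |LB| = 12.60 ✓.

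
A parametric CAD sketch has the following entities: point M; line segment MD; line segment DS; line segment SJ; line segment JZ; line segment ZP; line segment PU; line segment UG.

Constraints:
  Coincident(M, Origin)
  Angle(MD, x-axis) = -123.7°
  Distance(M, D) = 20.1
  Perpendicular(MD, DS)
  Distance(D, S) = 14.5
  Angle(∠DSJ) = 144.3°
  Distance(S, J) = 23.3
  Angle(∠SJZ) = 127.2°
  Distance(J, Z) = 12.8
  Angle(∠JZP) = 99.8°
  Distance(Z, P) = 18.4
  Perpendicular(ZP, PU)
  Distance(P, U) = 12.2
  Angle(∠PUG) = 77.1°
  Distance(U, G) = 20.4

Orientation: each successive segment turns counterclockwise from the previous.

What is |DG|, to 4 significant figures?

38.51

M is at the origin; MD runs at -123.7° with length 20.1, so D = (-11.15, -16.72). MD ⟂ DS, so DS runs at -33.70°; with |DS| = 14.5, S = (0.9110, -24.77). ∠DSJ = 144.3° gives SJ at 2.000° from the x-axis; with |SJ| = 23.3, J = (24.20, -23.95). ∠SJZ = 127.2° gives JZ at 54.80° from the x-axis; with |JZ| = 12.8, Z = (31.58, -13.49). ∠JZP = 99.8° gives ZP at 135.0° from the x-axis; with |ZP| = 18.4, P = (18.56, -0.4841). ZP is perpendicular to PU, so PU runs at -135.0°; with |PU| = 12.2, U = (9.938, -9.111). ∠PUG = 77.1° gives UG at -32.10° from the x-axis; with |UG| = 20.4, G = (27.22, -19.95). Then |DG| = |G − D| = 38.51.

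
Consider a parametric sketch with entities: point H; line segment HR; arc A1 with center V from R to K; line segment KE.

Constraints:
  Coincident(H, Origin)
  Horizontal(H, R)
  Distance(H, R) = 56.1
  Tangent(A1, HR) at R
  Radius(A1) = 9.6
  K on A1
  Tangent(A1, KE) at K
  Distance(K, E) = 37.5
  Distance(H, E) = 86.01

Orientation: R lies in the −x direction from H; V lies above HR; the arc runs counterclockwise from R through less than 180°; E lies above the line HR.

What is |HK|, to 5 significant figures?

51.489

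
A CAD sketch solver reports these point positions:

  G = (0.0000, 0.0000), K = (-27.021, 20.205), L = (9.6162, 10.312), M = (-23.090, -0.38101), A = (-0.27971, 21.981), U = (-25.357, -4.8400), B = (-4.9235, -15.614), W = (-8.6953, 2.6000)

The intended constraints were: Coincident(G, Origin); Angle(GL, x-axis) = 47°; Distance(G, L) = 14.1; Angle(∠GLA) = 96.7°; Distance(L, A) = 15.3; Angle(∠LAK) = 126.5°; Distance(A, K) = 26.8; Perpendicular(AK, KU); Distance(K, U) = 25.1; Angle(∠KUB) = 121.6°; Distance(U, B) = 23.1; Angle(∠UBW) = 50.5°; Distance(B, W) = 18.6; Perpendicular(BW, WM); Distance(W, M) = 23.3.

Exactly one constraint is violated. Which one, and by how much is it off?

Distance(W, M) = 23.3 — off by 8.60.

G = (0.00, 0.00) ✓; GL at 47.00° ✓; |GL| = 14.10 ✓; ∠GLA = 96.70° ✓; |LA| = 15.30 ✓; ∠LAK = 126.5° ✓; |AK| = 26.80 ✓; ∠(AK, KU) = 90.00° ✓; |KU| = 25.10 ✓; ∠KUB = 121.6° ✓; |UB| = 23.10 ✓; ∠UBW = 50.50° ✓; |BW| = 18.60 ✓; ∠(BW, WM) = 90.00° ✓; |WM| = 14.70 ✗.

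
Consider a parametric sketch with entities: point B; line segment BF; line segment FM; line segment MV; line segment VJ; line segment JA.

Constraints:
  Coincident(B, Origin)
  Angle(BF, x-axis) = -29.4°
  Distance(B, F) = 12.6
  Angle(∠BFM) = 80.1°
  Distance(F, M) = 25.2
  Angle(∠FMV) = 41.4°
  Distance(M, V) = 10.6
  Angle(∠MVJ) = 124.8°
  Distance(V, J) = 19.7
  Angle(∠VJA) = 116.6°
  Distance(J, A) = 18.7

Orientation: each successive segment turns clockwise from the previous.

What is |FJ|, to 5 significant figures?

2.9805

B is at the origin; BF runs at -29.4° with length 12.6, so F = (10.977, -6.1854). ∠BFM = 80.1° gives FM at -129.30° from the x-axis; with |FM| = 25.2, M = (-4.9839, -25.686). ∠FMV = 41.4° gives MV at 92.100° from the x-axis; with |MV| = 10.6, V = (-5.3723, -15.093). ∠MVJ = 124.8° gives VJ at 36.900° from the x-axis; with |VJ| = 19.7, J = (10.381, -3.2650). Then |FJ| = |J − F| = 2.9805.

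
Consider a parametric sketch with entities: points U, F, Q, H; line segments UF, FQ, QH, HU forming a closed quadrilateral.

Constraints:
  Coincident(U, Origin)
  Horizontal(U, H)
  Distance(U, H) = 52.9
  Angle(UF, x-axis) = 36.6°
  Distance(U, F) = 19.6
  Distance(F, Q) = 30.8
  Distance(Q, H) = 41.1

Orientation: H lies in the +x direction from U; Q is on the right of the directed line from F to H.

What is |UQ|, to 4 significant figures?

25.25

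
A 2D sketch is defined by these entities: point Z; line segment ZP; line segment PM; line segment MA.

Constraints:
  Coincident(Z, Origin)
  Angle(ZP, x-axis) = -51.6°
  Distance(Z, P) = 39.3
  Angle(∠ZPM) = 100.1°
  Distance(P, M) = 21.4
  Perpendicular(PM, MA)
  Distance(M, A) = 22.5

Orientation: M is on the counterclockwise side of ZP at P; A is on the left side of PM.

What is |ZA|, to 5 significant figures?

32.597

Z is at the origin; ZP runs at -51.6° with length 39.3, so P = 39.3·(cos -51.6°, sin -51.6°) = (24.411, -30.799). ∠ZPM = 100.1°, so PM runs at -51.6° + (180° − 100.1°) = 28.300° from the x-axis; with |PM| = 21.4, M = P + 21.4·(cos 28.300°, sin 28.300°) = (43.253, -20.654). PM ⟂ MA; with |MA| = 22.5 on the left of PM, A = M + 22.5·(-0.47409, 0.88048) = (32.586, -0.84292). Then |ZA| = |A − Z| = 32.597.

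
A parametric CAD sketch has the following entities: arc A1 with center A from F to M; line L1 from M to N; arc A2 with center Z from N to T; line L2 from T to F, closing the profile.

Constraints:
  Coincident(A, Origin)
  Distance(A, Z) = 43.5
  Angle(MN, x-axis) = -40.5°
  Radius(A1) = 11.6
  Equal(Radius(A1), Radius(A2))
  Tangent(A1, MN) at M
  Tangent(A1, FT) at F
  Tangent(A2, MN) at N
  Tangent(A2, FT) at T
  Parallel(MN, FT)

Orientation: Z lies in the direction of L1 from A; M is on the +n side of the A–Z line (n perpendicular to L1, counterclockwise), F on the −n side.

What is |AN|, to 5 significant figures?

45.020

Tangency of A1 to both parallel lines with radius 11.6 puts M and F at A ± 11.6·n: M = (7.5336, 8.8207), F = (-7.5336, -8.8207). Equal radii place N and T the same way about Z: N = Z + 11.6·n = (40.611, -19.430), T = Z − 11.6·n = (25.544, -37.072). Then |AN| = |N − A| = 45.020.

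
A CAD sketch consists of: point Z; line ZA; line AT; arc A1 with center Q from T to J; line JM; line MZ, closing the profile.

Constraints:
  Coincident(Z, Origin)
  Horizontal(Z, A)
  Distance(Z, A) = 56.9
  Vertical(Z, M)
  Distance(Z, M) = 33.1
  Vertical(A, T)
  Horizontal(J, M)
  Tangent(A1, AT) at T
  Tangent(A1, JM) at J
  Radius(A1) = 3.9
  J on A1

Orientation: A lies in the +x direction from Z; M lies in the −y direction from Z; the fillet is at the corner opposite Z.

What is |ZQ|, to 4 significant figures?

60.51

Z is at the origin; ZA is horizontal with |ZA| = 56.9 and A on the +x side, so A = (56.90, 0.000). Z and M share the same x with |ZM| = 33.1 and M on the −y side, so M = (0.000, -33.10). The virtual corner opposite Z is at (56.90, -33.10). Tangency of A1 to AT means the radius QT is perpendicular to AT and since A1 is tangent to JM there, QJ ⟂ JM, with radius 3.9, so the center Q sits 3.9 in from both sides at Q = (53.00, -29.20). Then |ZQ| = |Q − Z| = 60.51.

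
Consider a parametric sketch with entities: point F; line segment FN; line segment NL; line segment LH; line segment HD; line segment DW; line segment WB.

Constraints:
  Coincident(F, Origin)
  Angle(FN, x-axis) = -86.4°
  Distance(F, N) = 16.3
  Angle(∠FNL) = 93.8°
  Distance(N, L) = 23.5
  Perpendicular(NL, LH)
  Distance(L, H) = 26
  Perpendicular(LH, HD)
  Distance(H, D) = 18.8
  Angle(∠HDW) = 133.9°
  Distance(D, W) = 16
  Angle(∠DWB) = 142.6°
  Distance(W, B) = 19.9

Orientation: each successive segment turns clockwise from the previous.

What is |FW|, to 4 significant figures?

5.608

F is at the origin; FN runs at -86.4° with length 16.3, so N = (1.023, -16.27). ∠FNL = 93.8° gives NL at -172.6° from the x-axis; with |NL| = 23.5, L = (-22.28, -19.29). The perpendicularity gives LH at right angles to NL, so LH runs at 97.40°; with |LH| = 26.0, H = (-25.63, 6.489). LH is perpendicular to HD, so HD runs at 7.400°; with |HD| = 18.8, D = (-6.986, 8.910). ∠HDW = 133.9° gives DW at -38.70° from the x-axis; with |DW| = 16.0, W = (5.501, -1.094). Then |FW| = |W − F| = 5.608.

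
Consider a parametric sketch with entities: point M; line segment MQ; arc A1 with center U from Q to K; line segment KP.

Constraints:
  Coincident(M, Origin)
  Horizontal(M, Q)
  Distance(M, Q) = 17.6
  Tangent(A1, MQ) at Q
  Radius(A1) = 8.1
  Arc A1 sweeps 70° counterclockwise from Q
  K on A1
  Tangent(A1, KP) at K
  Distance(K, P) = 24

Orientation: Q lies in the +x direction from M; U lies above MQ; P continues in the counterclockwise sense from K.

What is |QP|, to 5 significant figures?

32.058

On A1, Q sits at bearing -90° from U; a 70° counterclockwise sweep puts K at bearing -20°, so K = U + 8.1·(cos -20°, sin -20°) = (25.212, 5.3296). A1 meets KP tangentially, so UK is at right angles to KP, so KP runs along (−sin -20°, cos -20°); with |KP| = 24.0, P = (33.420, 27.882). Then |QP| = |P − Q| = 32.058.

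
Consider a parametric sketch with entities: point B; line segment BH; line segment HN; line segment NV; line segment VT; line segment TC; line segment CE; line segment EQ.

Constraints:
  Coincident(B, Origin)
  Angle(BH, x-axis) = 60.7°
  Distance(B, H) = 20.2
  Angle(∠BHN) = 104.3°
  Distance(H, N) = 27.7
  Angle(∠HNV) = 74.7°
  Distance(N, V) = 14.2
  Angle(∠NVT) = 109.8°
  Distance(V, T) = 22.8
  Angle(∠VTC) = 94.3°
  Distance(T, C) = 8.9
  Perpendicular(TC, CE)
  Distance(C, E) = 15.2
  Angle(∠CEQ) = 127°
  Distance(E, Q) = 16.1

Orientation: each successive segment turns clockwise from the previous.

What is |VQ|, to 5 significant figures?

3.1134

B is at the origin; BH runs at 60.7° with length 20.2, so H = (9.8855, 17.616). ∠BHN = 104.3° gives HN at -15.000° from the x-axis; with |HN| = 27.7, N = (36.642, 10.447). ∠HNV = 74.7° gives NV at -120.30° from the x-axis; with |NV| = 14.2, V = (29.477, -1.8137). ∠NVT = 109.8° gives VT at 169.50° from the x-axis; with |VT| = 22.8, T = (7.0592, 2.3413). ∠VTC = 94.3° gives TC at 83.800° from the x-axis; with |TC| = 8.9, C = (8.0204, 11.189). The perpendicularity gives CE at right angles to TC, so CE runs at -6.2000°; with |CE| = 15.2, E = (23.131, 9.5476). ∠CEQ = 127.0° gives EQ at -59.200° from the x-axis; with |EQ| = 16.1, Q = (31.375, -4.2816). Then |VQ| = |Q − V| = 3.1134.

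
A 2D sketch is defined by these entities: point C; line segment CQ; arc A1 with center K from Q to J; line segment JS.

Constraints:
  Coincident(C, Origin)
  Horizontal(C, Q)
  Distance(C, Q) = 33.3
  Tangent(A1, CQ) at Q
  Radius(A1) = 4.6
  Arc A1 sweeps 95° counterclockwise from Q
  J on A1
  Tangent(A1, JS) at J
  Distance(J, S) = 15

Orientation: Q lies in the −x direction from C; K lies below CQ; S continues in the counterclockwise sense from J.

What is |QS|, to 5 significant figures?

20.211

C is at the origin; CQ is horizontal with |CQ| = 33.3 and Q on the −x side, so Q = (-33.300, 0.0000). Tangency of A1 to CQ means the radius KQ is perpendicular to CQ, so K = Q + (0, -4.6) = (-33.300, -4.6000). On A1, Q sits at bearing 90° from K; a 95° counterclockwise sweep puts J at bearing 185°, so J = K + 4.6·(cos 185°, sin 185°) = (-37.882, -5.0009). Since A1 is tangent to JS there, KJ ⟂ JS, so JS runs along (−sin 185°, cos 185°); with |JS| = 15.0, S = (-36.575, -19.944). Then |QS| = |S − Q| = 20.211.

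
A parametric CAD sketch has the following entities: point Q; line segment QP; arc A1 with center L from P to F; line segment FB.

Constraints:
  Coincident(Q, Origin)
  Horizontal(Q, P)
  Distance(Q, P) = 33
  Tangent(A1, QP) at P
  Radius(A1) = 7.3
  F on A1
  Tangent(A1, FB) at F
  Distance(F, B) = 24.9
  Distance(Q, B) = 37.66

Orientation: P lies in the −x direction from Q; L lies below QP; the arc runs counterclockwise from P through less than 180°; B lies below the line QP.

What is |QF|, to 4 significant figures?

40.32

Q is at the origin; Q and P share the same y with |QP| = 33.0 and P on the −x side, so P = (-33.00, 0.000). Tangency of A1 to QP means the radius LP is perpendicular to QP, so L = P + (0, -7.3) = (-33.00, -7.300). Since LF ⟂ FB (tangency), |LB| = √(7.3² + 24.9²) = 25.95 regardless of where F sits on A1. So B lies on both circle(Q, 37.66) and circle(L, 25.95); the below-QP intersection is B = (-21.80, -30.71). F is the foot of the tangent from B: F = (-38.43, -12.18).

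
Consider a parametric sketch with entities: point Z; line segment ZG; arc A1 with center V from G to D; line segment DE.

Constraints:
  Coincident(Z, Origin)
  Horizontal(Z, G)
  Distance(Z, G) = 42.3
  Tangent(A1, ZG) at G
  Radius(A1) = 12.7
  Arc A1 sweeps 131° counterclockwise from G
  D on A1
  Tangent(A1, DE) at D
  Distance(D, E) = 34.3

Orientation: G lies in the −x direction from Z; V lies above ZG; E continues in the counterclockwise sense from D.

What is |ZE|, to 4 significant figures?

72.46

Z is at the origin; Z and G share the same y with |ZG| = 42.3 and G on the −x side, so G = (-42.30, 0.000). The tangent condition forces VG to be normal to ZG, so V = G + (0, 12.7) = (-42.30, 12.70). On A1, G sits at bearing -90° from V; a 131° counterclockwise sweep puts D at bearing 41°, so D = V + 12.7·(cos 41°, sin 41°) = (-32.72, 21.03). A1 meets DE tangentially, so VD is at right angles to DE, so DE runs along (−sin 41°, cos 41°); with |DE| = 34.3, E = (-55.22, 46.92). Then |ZE| = |E − Z| = 72.46.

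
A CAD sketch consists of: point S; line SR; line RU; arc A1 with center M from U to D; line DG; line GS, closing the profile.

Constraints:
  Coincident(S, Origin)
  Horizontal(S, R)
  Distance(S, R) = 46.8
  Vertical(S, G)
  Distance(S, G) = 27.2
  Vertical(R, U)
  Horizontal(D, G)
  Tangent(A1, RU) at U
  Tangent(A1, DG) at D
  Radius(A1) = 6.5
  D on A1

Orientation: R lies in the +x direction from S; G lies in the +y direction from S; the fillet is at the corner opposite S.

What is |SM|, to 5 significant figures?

45.305

S is at the origin; S and R share the same y with |SR| = 46.8 and R on the +x side, so R = (46.800, 0.0000). S and G share the same x with |SG| = 27.2 and G on the +y side, so G = (0.0000, 27.200). The virtual corner opposite S is at (46.800, 27.200). The tangent condition forces MU to be normal to RU and A1 meets DG tangentially, so MD is at right angles to DG, with radius 6.5, so the center M sits 6.5 in from both sides at M = (40.300, 20.700). Then |SM| = |M − S| = 45.305.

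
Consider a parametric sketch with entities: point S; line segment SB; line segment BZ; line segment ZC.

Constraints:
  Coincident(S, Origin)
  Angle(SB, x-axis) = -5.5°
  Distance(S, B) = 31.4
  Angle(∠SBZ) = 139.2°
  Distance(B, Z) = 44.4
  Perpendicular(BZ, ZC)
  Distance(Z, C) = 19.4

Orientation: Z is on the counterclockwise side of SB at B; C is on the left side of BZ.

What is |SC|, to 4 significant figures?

68.18

S is at the origin; SB runs at -5.5° with length 31.4, so B = 31.4·(cos -5.5°, sin -5.5°) = (31.26, -3.010). ∠SBZ = 139.2°, so BZ runs at -5.5° + (180° − 139.2°) = 35.30° from the x-axis; with |BZ| = 44.4, Z = B + 44.4·(cos 35.30°, sin 35.30°) = (67.49, 22.65). BZ ⟂ ZC; with |ZC| = 19.4 on the left of BZ, C = Z + 19.4·(-0.5779, 0.8161) = (56.28, 38.48). Then |SC| = |C − S| = 68.18.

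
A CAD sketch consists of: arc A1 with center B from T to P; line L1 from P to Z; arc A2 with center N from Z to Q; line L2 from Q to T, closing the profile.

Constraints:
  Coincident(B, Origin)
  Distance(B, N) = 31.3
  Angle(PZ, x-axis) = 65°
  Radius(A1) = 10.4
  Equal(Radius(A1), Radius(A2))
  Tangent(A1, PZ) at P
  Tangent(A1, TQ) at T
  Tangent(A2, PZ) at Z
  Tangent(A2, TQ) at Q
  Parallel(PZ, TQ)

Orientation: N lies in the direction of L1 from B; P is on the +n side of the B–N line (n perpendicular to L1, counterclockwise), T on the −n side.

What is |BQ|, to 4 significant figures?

32.98

The slot axis is L1's direction at 65.0°, so u = (cos 65.0°, sin 65.0°) = (0.4226, 0.9063) and n = (−sin 65.0°, cos 65.0°) = (-0.9063, 0.4226). B is at the origin and N lies 31.3 along u from B, so N = 31.3·u = (13.23, 28.37). Tangency of A1 to both parallel lines with radius 10.4 puts P and T at B ± 10.4·n: P = (-9.426, 4.395), T = (9.426, -4.395). Equal radii place Z and Q the same way about N: Z = N + 10.4·n = (3.802, 32.76), Q = N − 10.4·n = (22.65, 23.97). Then |BQ| = |Q − B| = 32.98.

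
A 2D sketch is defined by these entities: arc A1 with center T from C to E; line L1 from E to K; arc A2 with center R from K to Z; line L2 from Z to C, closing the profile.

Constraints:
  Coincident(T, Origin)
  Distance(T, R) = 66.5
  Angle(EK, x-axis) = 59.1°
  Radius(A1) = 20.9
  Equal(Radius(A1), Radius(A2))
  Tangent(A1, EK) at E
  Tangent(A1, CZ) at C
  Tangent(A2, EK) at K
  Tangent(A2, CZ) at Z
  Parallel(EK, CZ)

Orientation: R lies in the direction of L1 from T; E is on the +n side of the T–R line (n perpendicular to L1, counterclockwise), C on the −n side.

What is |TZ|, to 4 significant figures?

69.71

The slot axis is L1's direction at 59.1°, so u = (cos 59.1°, sin 59.1°) = (0.5135, 0.8581) and n = (−sin 59.1°, cos 59.1°) = (-0.8581, 0.5135). T is at the origin and R lies 66.5 along u from T, so R = 66.5·u = (34.15, 57.06). Tangency of A1 to both parallel lines with radius 20.9 puts E and C at T ± 20.9·n: E = (-17.93, 10.73), C = (17.93, -10.73). Equal radii place K and Z the same way about R: K = R + 20.9·n = (16.22, 67.79), Z = R − 20.9·n = (52.08, 46.33). Then |TZ| = |Z − T| = 69.71.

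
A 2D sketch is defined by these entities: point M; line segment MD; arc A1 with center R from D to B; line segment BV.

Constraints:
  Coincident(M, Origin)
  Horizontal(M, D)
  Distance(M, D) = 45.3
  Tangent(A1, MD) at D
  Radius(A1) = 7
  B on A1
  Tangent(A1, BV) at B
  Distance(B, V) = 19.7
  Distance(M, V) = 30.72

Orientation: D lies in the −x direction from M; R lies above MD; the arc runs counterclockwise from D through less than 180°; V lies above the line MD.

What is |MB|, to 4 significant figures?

40.44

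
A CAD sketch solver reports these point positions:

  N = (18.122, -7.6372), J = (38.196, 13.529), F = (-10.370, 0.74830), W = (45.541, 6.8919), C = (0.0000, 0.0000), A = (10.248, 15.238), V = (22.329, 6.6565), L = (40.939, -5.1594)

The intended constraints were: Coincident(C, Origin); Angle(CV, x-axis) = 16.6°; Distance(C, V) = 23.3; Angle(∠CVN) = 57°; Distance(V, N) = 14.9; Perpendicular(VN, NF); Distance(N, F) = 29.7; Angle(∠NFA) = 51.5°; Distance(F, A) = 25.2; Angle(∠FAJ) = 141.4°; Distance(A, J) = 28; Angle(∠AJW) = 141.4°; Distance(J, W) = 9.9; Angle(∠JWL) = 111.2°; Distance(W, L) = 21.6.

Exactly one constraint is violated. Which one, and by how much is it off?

Distance(W, L) = 21.6 — off by 8.70.

C = (0.00, 0.00) ✓; CV at 16.60° ✓; |CV| = 23.30 ✓; ∠CVN = 57.00° ✓; |VN| = 14.90 ✓; ∠(VN, NF) = 90.00° ✓; |NF| = 29.70 ✓; ∠NFA = 51.50° ✓; |FA| = 25.20 ✓; ∠FAJ = 141.4° ✓; |AJ| = 28.00 ✓; ∠AJW = 141.4° ✓; |JW| = 9.900 ✓; ∠JWL = 111.2° ✓; |WL| = 12.90 ✗.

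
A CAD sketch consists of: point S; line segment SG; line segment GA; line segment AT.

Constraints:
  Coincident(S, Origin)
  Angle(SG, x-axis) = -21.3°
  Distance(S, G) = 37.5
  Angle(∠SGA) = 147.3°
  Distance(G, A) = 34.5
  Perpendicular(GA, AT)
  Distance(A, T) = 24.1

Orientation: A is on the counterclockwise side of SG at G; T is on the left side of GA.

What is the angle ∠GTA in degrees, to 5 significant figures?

55.064°

∠SGA = 147.3°, so GA runs at -21.3° + (180° − 147.3°) = 11.400° from the x-axis; with |GA| = 34.5, A = G + 34.5·(cos 11.400°, sin 11.400°) = (68.758, -6.8027). GA ⟂ AT; with |AT| = 24.1 on the left of GA, T = A + 24.1·(-0.19766, 0.98027) = (63.994, 16.822). Then cos ∠GTA = TG·TA / (|TG||TA|), giving 55.064°.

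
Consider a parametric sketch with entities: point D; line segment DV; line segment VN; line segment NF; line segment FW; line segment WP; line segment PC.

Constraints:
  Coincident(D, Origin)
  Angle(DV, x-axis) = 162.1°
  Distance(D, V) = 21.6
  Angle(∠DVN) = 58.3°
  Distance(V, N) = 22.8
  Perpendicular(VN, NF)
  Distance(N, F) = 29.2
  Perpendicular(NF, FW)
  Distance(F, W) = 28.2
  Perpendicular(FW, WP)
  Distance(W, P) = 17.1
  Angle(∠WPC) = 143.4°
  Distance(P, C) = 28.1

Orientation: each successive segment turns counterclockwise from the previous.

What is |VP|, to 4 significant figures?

13.25

D is at the origin; DV runs at 162.1° with length 21.6, so V = (-20.55, 6.639). ∠DVN = 58.3° gives VN at -76.20° from the x-axis; with |VN| = 22.8, N = (-15.12, -15.50). VN ⟂ NF, so NF runs at 13.80°; with |NF| = 29.2, F = (13.24, -8.538). The perpendicularity gives FW at right angles to NF, so FW runs at 103.8°; with |FW| = 28.2, W = (6.515, 18.85). FW is perpendicular to WP, so WP runs at -166.2°; with |WP| = 17.1, P = (-10.09, 14.77). Then |VP| = |P − V| = 13.25.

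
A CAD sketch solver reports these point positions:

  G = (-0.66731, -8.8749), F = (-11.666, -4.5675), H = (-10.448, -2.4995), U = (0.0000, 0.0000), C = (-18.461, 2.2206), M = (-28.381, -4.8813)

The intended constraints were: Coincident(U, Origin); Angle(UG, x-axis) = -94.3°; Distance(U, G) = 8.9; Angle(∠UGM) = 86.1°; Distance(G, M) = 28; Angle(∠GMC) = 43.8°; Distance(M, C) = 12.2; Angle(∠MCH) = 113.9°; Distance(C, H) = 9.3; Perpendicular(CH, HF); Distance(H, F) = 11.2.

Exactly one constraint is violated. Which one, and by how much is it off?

Distance(H, F) = 11.2 — off by 8.80.

U = (0.00, 0.00) ✓; UG at -94.30° ✓; |UG| = 8.900 ✓; ∠UGM = 86.10° ✓; |GM| = 28.00 ✓; ∠GMC = 43.80° ✓; |MC| = 12.20 ✓; ∠MCH = 113.9° ✓; |CH| = 9.300 ✓; ∠(CH, HF) = 90.00° ✓; |HF| = 2.400 ✗.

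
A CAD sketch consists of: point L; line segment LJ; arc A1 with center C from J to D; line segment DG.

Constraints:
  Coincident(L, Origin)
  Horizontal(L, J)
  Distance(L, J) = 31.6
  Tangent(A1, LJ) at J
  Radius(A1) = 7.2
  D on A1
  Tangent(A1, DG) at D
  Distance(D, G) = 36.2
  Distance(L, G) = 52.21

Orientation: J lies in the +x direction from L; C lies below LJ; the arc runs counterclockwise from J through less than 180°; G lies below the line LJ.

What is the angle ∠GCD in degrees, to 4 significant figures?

78.75°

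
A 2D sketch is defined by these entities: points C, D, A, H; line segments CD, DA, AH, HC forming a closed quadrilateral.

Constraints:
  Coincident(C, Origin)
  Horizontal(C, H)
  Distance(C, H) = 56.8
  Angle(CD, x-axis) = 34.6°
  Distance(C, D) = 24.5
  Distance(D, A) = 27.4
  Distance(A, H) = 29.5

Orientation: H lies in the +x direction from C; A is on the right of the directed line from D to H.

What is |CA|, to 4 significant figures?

31.99

Checks: CD at 34.60° ✓; |DA| = 27.40 ✓; |AH| = 29.50 ✓.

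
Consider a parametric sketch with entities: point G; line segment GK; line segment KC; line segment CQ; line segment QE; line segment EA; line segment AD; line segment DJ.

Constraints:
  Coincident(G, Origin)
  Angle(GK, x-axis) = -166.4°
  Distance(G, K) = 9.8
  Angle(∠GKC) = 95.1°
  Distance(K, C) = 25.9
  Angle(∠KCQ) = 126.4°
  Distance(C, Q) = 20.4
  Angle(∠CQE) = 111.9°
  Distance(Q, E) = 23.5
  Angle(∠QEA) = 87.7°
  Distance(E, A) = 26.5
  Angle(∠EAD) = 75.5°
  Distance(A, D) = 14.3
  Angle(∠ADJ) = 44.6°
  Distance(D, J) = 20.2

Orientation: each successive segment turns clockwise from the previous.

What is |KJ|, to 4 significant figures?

34.80

∠EAD = 75.5° gives AD at 150.2° from the x-axis; with |AD| = 14.3, D = (-2.661, 15.22). ∠ADJ = 44.6° gives DJ at 14.80° from the x-axis; with |DJ| = 20.2, J = (16.87, 20.38). Then |KJ| = |J − K| = 34.80.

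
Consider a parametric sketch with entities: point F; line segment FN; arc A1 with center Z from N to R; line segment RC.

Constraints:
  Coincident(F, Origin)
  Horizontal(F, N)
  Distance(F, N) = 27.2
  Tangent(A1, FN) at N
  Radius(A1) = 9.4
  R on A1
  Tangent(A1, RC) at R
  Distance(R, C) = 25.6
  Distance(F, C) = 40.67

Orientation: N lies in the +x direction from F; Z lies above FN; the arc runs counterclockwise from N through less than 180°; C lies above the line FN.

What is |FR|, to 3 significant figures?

37.9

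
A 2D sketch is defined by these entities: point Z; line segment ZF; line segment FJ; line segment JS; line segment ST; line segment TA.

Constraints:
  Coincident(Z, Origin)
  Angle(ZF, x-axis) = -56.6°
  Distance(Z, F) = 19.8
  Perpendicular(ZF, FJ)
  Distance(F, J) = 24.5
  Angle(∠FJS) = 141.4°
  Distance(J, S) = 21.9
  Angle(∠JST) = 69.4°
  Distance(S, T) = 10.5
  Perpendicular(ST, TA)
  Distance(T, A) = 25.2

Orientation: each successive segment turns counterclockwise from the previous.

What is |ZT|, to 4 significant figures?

32.61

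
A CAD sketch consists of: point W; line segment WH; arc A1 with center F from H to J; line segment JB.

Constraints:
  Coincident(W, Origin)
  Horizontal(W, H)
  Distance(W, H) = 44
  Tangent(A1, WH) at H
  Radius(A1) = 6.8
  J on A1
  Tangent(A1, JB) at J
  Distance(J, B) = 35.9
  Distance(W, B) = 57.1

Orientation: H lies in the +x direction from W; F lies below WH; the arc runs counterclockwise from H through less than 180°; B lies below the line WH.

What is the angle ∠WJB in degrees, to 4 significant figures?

101.5°

W is at the origin; WH is horizontal with |WH| = 44.0 and H on the +x side, so H = (44.00, 0.000). The tangent condition forces FH to be normal to WH, so F = H + (0, -6.8) = (44.00, -6.800). Since FJ ⟂ JB (tangency), |FB| = √(6.8² + 35.9²) = 36.54 regardless of where J sits on A1. So B lies on both circle(W, 57.1) and circle(F, 36.54); the below-WH intersection is B = (37.79, -42.81). J is the foot of the tangent from B: J = (37.20, -6.911).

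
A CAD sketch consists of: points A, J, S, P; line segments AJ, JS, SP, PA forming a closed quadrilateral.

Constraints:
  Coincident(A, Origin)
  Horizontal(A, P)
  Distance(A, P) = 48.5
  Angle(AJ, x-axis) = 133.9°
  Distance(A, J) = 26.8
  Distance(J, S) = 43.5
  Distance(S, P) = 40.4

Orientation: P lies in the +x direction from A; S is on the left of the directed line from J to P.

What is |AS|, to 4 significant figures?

39.09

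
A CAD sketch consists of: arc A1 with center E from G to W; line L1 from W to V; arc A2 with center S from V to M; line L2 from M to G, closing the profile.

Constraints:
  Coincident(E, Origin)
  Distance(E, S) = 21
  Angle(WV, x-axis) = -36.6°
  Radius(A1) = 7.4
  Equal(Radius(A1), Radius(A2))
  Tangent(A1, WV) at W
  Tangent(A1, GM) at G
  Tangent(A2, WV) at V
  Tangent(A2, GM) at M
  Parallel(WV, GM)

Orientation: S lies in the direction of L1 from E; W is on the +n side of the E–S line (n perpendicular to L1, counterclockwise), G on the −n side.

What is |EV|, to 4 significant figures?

22.27

Tangency of A1 to both parallel lines with radius 7.4 puts W and G at E ± 7.4·n: W = (4.412, 5.941), G = (-4.412, -5.941). Equal radii place V and M the same way about S: V = S + 7.4·n = (21.27, -6.580), M = S − 7.4·n = (12.45, -18.46). Then |EV| = |V − E| = 22.27.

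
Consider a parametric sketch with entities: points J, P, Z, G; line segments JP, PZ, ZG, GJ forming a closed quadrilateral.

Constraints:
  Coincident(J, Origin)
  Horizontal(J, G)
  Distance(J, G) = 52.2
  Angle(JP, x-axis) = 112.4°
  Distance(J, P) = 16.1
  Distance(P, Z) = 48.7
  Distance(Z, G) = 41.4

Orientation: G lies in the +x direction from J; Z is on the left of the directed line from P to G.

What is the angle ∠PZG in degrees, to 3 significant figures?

83.4°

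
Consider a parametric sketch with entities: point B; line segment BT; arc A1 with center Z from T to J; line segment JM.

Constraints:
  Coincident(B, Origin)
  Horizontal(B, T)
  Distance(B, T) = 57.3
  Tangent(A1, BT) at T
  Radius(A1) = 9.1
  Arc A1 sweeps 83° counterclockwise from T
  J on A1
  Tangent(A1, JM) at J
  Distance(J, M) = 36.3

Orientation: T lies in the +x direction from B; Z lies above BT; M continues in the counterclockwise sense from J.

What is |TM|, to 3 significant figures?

46.0

B is at the origin; BT is horizontal with |BT| = 57.3 and T on the +x side, so T = (57.3, 0.00). Since A1 is tangent to BT there, ZT ⟂ BT, so Z = T + (0, 9.1) = (57.3, 9.10). On A1, T sits at bearing -90° from Z; an 83° counterclockwise sweep puts J at bearing -7°, so J = Z + 9.1·(cos -7°, sin -7°) = (66.3, 7.99). The tangent condition forces ZJ to be normal to JM, so JM runs along (−sin -7°, cos -7°); with |JM| = 36.3, M = (70.8, 44.0). Then |TM| = |M − T| = 46.0.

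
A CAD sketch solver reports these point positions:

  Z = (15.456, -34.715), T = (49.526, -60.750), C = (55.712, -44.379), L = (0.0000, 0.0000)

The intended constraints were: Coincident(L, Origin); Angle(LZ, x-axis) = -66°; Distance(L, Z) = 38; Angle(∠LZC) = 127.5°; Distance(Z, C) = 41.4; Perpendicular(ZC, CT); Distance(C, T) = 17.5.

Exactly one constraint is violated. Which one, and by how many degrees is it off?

Perpendicular(ZC, CT) — off by 7.20°.

L = (0.00, 0.00) ✓; LZ at -66.00° ✓; |LZ| = 38.00 ✓; ∠LZC = 127.5° ✓; |ZC| = 41.40 ✓; ∠(ZC, CT) = 97.20° ✗; |CT| = 17.50 ✓.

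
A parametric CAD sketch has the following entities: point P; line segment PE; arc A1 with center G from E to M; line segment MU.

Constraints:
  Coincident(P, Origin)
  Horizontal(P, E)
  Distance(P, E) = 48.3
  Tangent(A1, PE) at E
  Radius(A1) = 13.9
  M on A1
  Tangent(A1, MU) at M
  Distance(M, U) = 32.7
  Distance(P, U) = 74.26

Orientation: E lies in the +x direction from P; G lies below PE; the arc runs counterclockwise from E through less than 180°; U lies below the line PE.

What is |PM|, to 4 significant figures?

43.10

Checks: |GM| = 13.90 ✓; ∠(GM, MU) = 90.00° ✓; |MU| = 32.70 ✓; |PU| = 74.26 ✓.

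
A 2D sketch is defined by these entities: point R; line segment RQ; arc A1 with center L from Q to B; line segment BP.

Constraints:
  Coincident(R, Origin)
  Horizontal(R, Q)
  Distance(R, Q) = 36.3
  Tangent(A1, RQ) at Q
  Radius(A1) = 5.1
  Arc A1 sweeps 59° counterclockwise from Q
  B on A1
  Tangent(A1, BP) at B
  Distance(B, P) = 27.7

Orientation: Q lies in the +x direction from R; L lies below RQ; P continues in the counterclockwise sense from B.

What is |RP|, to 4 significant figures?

31.61

On A1, Q sits at bearing 90° from L; a 59° counterclockwise sweep puts B at bearing 149°, so B = L + 5.1·(cos 149°, sin 149°) = (31.93, -2.473). The tangent condition forces LB to be normal to BP, so BP runs along (−sin 149°, cos 149°); with |BP| = 27.7, P = (17.66, -26.22). Then |RP| = |P − R| = 31.61.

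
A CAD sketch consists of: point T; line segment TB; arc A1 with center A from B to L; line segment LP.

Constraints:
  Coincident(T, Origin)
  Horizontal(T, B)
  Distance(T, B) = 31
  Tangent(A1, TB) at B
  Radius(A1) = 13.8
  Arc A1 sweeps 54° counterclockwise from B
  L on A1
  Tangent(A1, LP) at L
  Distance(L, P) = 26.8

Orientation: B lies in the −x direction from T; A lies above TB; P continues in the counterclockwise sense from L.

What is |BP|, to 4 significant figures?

38.39

On A1, B sits at bearing -90° from A; a 54° counterclockwise sweep puts L at bearing -36°, so L = A + 13.8·(cos -36°, sin -36°) = (-19.84, 5.689). The tangent condition forces AL to be normal to LP, so LP runs along (−sin -36°, cos -36°); with |LP| = 26.8, P = (-4.083, 27.37). Then |BP| = |P − B| = 38.39.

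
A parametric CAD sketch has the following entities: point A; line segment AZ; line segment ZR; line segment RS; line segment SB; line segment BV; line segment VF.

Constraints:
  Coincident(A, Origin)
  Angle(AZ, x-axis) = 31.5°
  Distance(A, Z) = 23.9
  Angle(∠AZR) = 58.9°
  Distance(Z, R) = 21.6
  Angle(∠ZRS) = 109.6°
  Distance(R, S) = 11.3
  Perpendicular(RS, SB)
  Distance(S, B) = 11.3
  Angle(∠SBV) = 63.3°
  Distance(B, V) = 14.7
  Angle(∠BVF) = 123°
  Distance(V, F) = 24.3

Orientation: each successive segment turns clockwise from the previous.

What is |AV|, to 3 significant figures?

21.0

RS ⟂ SB, so SB runs at 110°; with |SB| = 11.3, B = (6.05, -2.36). ∠SBV = 63.3° gives BV at -6.70° from the x-axis; with |BV| = 14.7, V = (20.6, -4.07). Then |AV| = |V − A| = 21.0.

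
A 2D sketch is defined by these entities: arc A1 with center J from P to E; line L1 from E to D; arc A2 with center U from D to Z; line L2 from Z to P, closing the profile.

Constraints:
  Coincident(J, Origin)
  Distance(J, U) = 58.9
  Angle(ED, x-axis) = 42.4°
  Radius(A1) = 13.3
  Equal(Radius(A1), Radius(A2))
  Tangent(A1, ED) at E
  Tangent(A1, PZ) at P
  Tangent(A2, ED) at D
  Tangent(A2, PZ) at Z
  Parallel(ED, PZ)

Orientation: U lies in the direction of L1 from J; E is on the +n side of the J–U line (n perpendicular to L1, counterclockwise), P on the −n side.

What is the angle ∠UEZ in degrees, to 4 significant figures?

11.58°

The slot axis is L1's direction at 42.4°, so u = (cos 42.4°, sin 42.4°) = (0.7385, 0.6743) and n = (−sin 42.4°, cos 42.4°) = (-0.6743, 0.7385). J is at the origin and U lies 58.9 along u from J, so U = 58.9·u = (43.50, 39.72). Tangency of A1 to both parallel lines with radius 13.3 puts E and P at J ± 13.3·n: E = (-8.968, 9.821), P = (8.968, -9.821). Equal radii place D and Z the same way about U: D = U + 13.3·n = (34.53, 49.54), Z = U − 13.3·n = (52.46, 29.89). Then cos ∠UEZ = EU·EZ / (|EU||EZ|), giving 11.58°.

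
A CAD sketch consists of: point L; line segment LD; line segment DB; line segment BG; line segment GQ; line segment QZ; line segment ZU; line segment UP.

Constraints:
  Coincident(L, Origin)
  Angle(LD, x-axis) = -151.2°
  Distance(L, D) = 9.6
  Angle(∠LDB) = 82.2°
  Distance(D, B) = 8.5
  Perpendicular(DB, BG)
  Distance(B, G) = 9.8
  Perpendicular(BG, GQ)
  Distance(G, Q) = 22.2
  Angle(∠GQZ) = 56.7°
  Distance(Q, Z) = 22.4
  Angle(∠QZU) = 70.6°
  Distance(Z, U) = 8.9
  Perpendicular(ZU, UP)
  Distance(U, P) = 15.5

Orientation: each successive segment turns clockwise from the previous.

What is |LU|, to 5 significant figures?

11.668

L is at the origin; LD runs at -151.2° with length 9.6, so D = (-8.4125, -4.6248). ∠LDB = 82.2° gives DB at 111.00° from the x-axis; with |DB| = 8.5, B = (-11.459, 3.3106). DB is perpendicular to BG, so BG runs at 21.000°; with |BG| = 9.8, G = (-2.3096, 6.8226). The perpendicularity gives GQ at right angles to BG, so GQ runs at -69.000°; with |GQ| = 22.2, Q = (5.6462, -13.903). ∠GQZ = 56.7° gives QZ at 167.70° from the x-axis; with |QZ| = 22.4, Z = (-16.240, -9.1310). ∠QZU = 70.6° gives ZU at 58.300° from the x-axis; with |ZU| = 8.9, U = (-11.563, -1.5588). Then |LU| = |U − L| = 11.668.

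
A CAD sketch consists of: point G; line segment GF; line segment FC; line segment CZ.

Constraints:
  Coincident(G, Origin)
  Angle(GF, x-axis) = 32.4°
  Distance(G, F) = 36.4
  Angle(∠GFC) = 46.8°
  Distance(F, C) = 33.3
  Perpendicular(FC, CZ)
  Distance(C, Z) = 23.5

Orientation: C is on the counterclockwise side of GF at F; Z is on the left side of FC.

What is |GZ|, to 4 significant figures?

8.915

G is at the origin; GF runs at 32.4° with length 36.4, so F = 36.4·(cos 32.4°, sin 32.4°) = (30.73, 19.50). ∠GFC = 46.8°, so FC runs at 32.4° + (180° − 46.8°) = 165.6° from the x-axis; with |FC| = 33.3, C = F + 33.3·(cos 165.6°, sin 165.6°) = (-1.520, 27.79). The perpendicularity gives CZ at right angles to FC; with |CZ| = 23.5 on the left of FC, Z = C + 23.5·(-0.2487, -0.9686) = (-7.364, 5.024). Then |GZ| = |Z − G| = 8.915.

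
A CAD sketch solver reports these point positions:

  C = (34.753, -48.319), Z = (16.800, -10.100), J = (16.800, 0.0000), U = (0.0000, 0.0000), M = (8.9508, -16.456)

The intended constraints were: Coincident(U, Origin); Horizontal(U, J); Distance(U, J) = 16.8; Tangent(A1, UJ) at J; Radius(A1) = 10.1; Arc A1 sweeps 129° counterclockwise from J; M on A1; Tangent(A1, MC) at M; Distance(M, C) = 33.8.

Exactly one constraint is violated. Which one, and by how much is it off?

Distance(M, C) = 33.8 — off by 7.20.

U = (0.00, 0.00) ✓; U.y = 0.00, J.y = 0.00 ✓; |UJ| = 16.80 ✓; ∠(ZJ, JU) = 90.00° ✓; |ZJ| = 10.10 ✓; bearing(Z→M) − bearing(Z→J) = 129.0° ✓; |ZM| = 10.10 ✓; ∠(ZM, MC) = 90.00° ✓; |MC| = 41.00 ✗.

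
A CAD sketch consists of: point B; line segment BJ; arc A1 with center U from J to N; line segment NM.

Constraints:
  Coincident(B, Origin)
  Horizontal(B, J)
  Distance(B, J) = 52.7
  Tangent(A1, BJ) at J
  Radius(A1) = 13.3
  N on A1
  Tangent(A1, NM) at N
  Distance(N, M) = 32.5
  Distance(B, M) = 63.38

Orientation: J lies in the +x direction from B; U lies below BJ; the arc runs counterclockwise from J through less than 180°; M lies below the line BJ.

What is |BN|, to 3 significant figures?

42.1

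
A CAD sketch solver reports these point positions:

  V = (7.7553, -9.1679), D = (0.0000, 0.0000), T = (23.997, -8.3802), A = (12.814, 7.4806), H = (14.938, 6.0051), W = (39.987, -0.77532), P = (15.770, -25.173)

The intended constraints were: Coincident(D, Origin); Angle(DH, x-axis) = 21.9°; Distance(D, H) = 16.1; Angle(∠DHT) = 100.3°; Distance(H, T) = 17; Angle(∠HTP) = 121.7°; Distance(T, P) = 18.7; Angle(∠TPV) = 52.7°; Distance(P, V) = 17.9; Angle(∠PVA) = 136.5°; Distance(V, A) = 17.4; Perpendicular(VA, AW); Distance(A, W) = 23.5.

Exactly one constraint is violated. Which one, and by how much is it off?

Distance(A, W) = 23.5 — off by 4.90.

D = (0.00, 0.00) ✓; DH at 21.90° ✓; |DH| = 16.10 ✓; ∠DHT = 100.3° ✓; |HT| = 17.00 ✓; ∠HTP = 121.7° ✓; |TP| = 18.70 ✓; ∠TPV = 52.70° ✓; |PV| = 17.90 ✓; ∠PVA = 136.5° ✓; |VA| = 17.40 ✓; ∠(VA, AW) = 90.00° ✓; |AW| = 28.40 ✗.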